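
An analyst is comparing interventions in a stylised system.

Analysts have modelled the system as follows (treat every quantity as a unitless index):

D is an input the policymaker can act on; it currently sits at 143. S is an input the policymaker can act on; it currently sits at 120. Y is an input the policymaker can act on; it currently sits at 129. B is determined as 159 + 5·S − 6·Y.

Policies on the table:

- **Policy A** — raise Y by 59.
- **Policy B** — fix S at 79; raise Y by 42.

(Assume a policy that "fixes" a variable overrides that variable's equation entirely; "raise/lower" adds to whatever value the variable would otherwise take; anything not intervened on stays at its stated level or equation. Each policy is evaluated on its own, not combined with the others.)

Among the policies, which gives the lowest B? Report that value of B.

Policy A (Y + 59):
  S = 120
  Y = 129 + 59 = 188
  B = 159 + 5·120 − 6·188 = -369
Policy B (S := 79, Y + 42):
  S = 79
  Y = 129 + 42 = 171
  B = 159 + 5·79 − 6·171 = -472
Comparing — Policy A: B=-369, Policy B: B=-472. Lowest is -472 (Policy B).

-472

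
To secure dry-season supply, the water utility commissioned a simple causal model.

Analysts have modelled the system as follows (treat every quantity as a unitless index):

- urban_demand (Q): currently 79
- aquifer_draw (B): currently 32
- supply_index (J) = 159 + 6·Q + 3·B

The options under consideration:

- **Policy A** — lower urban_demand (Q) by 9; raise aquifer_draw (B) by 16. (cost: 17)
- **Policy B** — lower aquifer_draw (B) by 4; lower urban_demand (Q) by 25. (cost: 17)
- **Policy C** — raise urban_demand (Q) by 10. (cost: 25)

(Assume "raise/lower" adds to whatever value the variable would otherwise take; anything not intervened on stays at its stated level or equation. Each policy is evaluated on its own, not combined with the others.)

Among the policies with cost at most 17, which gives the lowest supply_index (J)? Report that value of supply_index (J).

567

Policy A (Q − 9, B + 16):
  Q = 79 − 9 = 70
  B = 32 + 16 = 48
  J = 159 + 6·70 + 3·48 = 723
Policy B (B − 4, Q − 25):
  Q = 79 − 25 = 54
  B = 32 − 4 = 28
  J = 159 + 6·54 + 3·28 = 567
Comparing — Policy A: J=723, Policy B: J=567. Lowest is 567 (Policy B).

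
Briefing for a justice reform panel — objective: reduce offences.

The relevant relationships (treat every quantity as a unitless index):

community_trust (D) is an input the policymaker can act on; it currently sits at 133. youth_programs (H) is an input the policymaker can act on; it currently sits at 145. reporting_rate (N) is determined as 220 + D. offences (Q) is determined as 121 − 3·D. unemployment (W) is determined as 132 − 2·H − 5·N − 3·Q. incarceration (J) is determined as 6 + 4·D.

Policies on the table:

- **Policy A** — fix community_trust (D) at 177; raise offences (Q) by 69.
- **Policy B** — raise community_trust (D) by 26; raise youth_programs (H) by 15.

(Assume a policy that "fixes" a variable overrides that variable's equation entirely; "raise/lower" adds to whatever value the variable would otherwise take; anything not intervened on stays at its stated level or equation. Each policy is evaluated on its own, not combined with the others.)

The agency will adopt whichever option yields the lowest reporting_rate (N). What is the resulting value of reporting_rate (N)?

379

Policy A (D := 177, Q + 69):
  D = 177
  N = 220 + 177 = 397
Policy B (D + 26, H + 15):
  D = 133 + 26 = 159
  N = 220 + 159 = 379
Comparing — Policy A: N=397, Policy B: N=379. Lowest is 379 (Policy B).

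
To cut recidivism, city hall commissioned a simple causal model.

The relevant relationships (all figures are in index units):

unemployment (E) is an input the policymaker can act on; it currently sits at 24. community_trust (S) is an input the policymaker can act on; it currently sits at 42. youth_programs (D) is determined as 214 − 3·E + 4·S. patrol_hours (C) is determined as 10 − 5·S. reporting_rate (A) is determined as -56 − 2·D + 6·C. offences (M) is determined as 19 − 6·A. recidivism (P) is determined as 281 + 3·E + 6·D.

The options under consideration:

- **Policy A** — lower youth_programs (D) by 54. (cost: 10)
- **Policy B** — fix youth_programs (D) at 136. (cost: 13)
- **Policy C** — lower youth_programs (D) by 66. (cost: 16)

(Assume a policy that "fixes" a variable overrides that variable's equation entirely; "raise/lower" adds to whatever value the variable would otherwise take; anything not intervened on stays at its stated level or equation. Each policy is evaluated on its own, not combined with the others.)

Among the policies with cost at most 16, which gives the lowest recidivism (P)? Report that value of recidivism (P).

1169

Policy A (D − 54):
  E = 24
  S = 42
  D = 214 − 3·24 + 4·42 (−54 from intervention) = 256
  P = 281 + 3·24 + 6·256 = 1889
Policy B (D := 136):
  E = 24
  S = 42
  D = 136
  P = 281 + 3·24 + 6·136 = 1169
Policy C (D − 66):
  E = 24
  S = 42
  D = 214 − 3·24 + 4·42 (−66 from intervention) = 244
  P = 281 + 3·24 + 6·244 = 1817
Comparing — Policy A: P=1889, Policy B: P=1169, Policy C: P=1817. Lowest is 1169 (Policy B).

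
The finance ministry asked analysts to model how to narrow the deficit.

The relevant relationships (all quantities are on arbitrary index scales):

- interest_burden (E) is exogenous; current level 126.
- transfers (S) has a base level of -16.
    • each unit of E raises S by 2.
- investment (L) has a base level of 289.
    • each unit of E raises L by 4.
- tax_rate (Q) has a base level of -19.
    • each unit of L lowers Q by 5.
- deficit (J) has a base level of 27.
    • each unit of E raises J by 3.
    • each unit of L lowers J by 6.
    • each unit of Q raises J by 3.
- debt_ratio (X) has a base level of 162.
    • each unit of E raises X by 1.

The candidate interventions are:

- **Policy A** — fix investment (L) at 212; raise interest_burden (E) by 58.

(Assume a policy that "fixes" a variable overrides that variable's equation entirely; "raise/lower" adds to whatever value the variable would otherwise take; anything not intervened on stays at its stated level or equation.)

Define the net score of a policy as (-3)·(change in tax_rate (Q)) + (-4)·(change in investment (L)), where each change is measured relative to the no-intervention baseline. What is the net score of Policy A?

-6391

Baseline:
  E = 126
  L = 289 + 4·126 = 793
  Q = -19 − 5·793 = -3984
Policy A (L := 212, E + 58):
  E = 126 + 58 = 184
  L = 212
  Q = -19 − 5·212 = -1079
ΔQ = -1079 − (-3984) = 2905; ΔL = 212 − 793 = -581
Score = (-3)·2905 + (-4)·(-581) = -6391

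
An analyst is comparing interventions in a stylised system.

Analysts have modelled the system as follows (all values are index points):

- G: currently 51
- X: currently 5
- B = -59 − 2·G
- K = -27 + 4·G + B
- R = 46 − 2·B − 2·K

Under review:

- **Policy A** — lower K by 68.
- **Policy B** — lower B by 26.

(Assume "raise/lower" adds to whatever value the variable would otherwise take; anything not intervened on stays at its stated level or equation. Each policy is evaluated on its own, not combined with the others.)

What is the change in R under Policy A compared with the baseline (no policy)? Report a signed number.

136

Baseline:
  G = 51
  B = -59 − 2·51 = -161
  K = -27 + 4·51 + (-161) = 16
  R = 46 − 2·(-161) − 2·16 = 336
Policy A (K − 68):
  G = 51
  B = -59 − 2·51 = -161
  K = -27 + 4·51 + (-161) (−68 from intervention) = -52
  R = 46 − 2·(-161) − 2·(-52) = 472
Change in R: 472 − 336 = 136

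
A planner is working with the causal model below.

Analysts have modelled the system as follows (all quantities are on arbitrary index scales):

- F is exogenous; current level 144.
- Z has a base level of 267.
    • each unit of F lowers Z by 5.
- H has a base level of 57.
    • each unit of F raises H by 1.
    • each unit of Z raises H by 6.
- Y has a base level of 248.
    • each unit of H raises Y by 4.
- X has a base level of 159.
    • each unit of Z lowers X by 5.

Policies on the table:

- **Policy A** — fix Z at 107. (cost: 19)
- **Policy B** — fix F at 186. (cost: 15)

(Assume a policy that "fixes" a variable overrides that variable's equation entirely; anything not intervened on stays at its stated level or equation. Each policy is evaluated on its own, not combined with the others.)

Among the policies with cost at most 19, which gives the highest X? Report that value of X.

3474

Policy A (Z := 107):
  F = 144
  Z = 107
  X = 159 − 5·107 = -376
Policy B (F := 186):
  F = 186
  Z = 267 − 5·186 = -663
  X = 159 − 5·(-663) = 3474
Comparing — Policy A: X=-376, Policy B: X=3474. Highest is 3474 (Policy B).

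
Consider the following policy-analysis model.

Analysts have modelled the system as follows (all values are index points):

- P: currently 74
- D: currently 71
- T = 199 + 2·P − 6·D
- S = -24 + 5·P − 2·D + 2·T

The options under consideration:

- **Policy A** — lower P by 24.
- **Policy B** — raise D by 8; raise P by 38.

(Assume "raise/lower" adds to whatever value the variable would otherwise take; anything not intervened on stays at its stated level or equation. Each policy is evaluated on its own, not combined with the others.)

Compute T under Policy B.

-51

Policy B (D + 8, P + 38):
  P = 74 + 38 = 112
  D = 71 + 8 = 79
  T = 199 + 2·112 − 6·79 = -51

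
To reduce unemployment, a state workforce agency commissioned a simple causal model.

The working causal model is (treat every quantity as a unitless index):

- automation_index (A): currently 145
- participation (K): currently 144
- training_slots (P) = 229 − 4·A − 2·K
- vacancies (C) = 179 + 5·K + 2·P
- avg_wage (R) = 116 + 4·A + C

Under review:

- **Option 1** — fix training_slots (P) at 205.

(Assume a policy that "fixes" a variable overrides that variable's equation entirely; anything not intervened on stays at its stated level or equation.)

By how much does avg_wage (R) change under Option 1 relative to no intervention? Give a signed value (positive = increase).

1688

Baseline:
  A = 145
  K = 144
  P = 229 − 4·145 − 2·144 = -639
  C = 179 + 5·144 + 2·(-639) = -379
  R = 116 + 4·145 + (-379) = 317
Option 1 (P := 205):
  A = 145
  K = 144
  P = 205
  C = 179 + 5·144 + 2·205 = 1309
  R = 116 + 4·145 + 1309 = 2005
Change in R: 2005 − 317 = 1688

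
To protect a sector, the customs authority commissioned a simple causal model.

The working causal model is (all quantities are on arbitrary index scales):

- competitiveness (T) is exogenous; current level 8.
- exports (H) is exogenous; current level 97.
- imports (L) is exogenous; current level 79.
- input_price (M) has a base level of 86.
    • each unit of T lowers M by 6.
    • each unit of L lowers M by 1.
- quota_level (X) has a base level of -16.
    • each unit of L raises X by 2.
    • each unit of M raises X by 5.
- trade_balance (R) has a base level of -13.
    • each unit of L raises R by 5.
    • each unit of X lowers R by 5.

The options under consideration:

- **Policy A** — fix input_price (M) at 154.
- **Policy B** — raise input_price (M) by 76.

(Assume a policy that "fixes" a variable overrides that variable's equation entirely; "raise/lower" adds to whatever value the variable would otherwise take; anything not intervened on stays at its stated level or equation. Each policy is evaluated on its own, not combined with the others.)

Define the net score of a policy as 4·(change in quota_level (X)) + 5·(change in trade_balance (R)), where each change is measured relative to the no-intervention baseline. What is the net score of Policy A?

Baseline:
  T = 8
  L = 79
  M = 86 − 6·8 − 79 = -41
  X = -16 + 2·79 + 5·(-41) = -63
  R = -13 + 5·79 − 5·(-63) = 697
Policy A (M := 154):
  T = 8
  L = 79
  M = 154
  X = -16 + 2·79 + 5·154 = 912
  R = -13 + 5·79 − 5·912 = -4178
ΔX = 912 − (-63) = 975; ΔR = -4178 − 697 = -4875
Score = 4·975 + 5·(-4875) = -20475

-20475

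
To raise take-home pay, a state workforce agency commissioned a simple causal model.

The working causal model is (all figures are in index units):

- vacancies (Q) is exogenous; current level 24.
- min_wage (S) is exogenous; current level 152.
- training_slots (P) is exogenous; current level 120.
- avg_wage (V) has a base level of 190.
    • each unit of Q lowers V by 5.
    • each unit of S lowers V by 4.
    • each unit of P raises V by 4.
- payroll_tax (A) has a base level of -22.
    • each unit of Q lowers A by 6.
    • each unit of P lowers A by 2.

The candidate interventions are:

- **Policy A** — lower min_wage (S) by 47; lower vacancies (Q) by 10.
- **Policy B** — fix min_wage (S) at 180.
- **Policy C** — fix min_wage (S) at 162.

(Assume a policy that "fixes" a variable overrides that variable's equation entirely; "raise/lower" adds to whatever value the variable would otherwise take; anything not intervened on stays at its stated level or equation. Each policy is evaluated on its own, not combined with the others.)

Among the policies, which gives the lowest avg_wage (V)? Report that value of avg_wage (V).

-170

Policy A (S − 47, Q − 10):
  Q = 24 − 10 = 14
  S = 152 − 47 = 105
  P = 120
  V = 190 − 5·14 − 4·105 + 4·120 = 180
Policy B (S := 180):
  Q = 24
  S = 180
  P = 120
  V = 190 − 5·24 − 4·180 + 4·120 = -170
Policy C (S := 162):
  Q = 24
  S = 162
  P = 120
  V = 190 − 5·24 − 4·162 + 4·120 = -98
Comparing — Policy A: V=180, Policy B: V=-170, Policy C: V=-98. Lowest is -170 (Policy B).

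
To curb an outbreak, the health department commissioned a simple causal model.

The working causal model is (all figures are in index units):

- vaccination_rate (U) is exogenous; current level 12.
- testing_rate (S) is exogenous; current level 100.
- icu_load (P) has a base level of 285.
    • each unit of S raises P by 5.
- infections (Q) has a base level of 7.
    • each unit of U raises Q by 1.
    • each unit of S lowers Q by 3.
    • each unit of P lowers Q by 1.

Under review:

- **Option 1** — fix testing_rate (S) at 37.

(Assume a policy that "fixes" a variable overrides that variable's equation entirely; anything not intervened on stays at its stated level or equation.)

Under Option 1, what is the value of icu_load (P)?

470

Option 1 (S := 37):
  S = 37
  P = 285 + 5·37 = 470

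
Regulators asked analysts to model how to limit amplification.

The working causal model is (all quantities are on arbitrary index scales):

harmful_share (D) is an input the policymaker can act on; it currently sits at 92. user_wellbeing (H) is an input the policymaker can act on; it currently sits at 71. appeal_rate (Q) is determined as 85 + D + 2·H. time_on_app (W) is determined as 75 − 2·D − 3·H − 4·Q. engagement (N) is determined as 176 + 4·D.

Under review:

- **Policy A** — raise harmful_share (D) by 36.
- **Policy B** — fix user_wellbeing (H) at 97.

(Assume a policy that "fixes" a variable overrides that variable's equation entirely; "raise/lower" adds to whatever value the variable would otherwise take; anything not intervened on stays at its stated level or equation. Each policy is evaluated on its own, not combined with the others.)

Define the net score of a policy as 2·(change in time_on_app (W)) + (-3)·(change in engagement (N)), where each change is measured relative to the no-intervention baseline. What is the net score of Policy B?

-572

Baseline:
  D = 92
  H = 71
  Q = 85 + 92 + 2·71 = 319
  W = 75 − 2·92 − 3·71 − 4·319 = -1598
  N = 176 + 4·92 = 544
Policy B (H := 97):
  D = 92
  H = 97
  Q = 85 + 92 + 2·97 = 371
  W = 75 − 2·92 − 3·97 − 4·371 = -1884
  N = 176 + 4·92 = 544
ΔW = -1884 − (-1598) = -286; ΔN = 544 − 544 = 0
Score = 2·(-286) + (-3)·0 = -572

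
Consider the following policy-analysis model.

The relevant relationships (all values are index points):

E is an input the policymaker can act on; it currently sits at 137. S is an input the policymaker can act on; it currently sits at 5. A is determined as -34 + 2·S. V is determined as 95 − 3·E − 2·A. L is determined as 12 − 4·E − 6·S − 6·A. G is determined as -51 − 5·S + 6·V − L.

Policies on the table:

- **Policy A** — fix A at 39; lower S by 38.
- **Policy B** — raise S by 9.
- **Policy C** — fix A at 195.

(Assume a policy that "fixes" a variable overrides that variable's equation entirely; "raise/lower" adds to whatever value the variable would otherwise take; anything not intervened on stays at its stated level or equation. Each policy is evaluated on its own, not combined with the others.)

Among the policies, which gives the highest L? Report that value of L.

-572

Policy A (A := 39, S − 38):
  E = 137
  S = 5 − 38 = -33
  A = 39
  L = 12 − 4·137 − 6·(-33) − 6·39 = -572
Policy B (S + 9):
  E = 137
  S = 5 + 9 = 14
  A = -34 + 2·14 = -6
  L = 12 − 4·137 − 6·14 − 6·(-6) = -584
Policy C (A := 195):
  E = 137
  S = 5
  A = 195
  L = 12 − 4·137 − 6·5 − 6·195 = -1736
Comparing — Policy A: L=-572, Policy B: L=-584, Policy C: L=-1736. Highest is -572 (Policy A).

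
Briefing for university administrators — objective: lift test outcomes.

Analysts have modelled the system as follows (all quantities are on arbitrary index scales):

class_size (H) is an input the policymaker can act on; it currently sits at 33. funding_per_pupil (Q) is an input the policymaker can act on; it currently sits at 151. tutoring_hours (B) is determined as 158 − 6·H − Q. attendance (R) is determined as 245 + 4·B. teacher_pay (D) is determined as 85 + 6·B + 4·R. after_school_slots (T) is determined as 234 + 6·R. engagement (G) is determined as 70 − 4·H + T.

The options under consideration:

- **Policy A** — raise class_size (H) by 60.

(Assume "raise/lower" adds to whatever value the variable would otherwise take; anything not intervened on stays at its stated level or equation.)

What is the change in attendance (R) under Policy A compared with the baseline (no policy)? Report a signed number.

Baseline:
  H = 33
  Q = 151
  B = 158 − 6·33 − 151 = -191
  R = 245 + 4·(-191) = -519
Policy A (H + 60):
  H = 33 + 60 = 93
  Q = 151
  B = 158 − 6·93 − 151 = -551
  R = 245 + 4·(-551) = -1959
Change in R: -1959 − (-519) = -1440

-1440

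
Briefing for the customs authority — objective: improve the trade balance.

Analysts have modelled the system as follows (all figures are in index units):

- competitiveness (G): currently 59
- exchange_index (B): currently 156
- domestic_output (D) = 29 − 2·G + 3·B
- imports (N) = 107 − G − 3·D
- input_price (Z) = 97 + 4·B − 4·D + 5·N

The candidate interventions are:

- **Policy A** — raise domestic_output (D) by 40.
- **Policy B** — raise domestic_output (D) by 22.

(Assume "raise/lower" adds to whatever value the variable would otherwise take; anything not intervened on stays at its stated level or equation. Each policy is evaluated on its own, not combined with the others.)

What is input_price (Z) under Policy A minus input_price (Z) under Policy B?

Policy A (D + 40):
  G = 59
  B = 156
  D = 29 − 2·59 + 3·156 (+40 from intervention) = 419
  N = 107 − 59 − 3·419 = -1209
  Z = 97 + 4·156 − 4·419 + 5·(-1209) = -7000
Policy B (D + 22):
  G = 59
  B = 156
  D = 29 − 2·59 + 3·156 (+22 from intervention) = 401
  N = 107 − 59 − 3·401 = -1155
  Z = 97 + 4·156 − 4·401 + 5·(-1155) = -6658
Z: -7000 − (-6658) = -342

-342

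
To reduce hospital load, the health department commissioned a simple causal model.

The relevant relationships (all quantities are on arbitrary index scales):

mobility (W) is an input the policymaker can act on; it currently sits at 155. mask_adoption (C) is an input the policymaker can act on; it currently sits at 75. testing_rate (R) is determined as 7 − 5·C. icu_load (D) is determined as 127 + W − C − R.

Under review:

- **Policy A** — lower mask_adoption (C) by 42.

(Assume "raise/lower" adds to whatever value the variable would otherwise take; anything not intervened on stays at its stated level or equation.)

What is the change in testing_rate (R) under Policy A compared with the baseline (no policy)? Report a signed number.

210

Baseline:
  C = 75
  R = 7 − 5·75 = -368
Policy A (C − 42):
  C = 75 − 42 = 33
  R = 7 − 5·33 = -158
Change in R: -158 − (-368) = 210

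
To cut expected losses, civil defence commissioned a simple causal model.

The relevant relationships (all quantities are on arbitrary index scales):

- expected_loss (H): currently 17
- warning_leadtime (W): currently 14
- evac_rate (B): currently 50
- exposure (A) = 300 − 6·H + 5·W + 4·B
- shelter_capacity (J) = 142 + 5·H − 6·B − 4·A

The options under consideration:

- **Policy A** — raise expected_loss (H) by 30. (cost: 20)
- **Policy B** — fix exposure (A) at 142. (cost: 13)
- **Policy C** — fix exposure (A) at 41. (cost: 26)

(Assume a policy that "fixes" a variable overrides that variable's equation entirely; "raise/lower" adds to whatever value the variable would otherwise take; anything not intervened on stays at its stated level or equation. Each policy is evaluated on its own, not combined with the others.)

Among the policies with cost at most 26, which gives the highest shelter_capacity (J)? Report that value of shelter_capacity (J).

Policy A (H + 30):
  H = 17 + 30 = 47
  W = 14
  B = 50
  A = 300 − 6·47 + 5·14 + 4·50 = 288
  J = 142 + 5·47 − 6·50 − 4·288 = -1075
Policy B (A := 142):
  H = 17
  W = 14
  B = 50
  A = 142
  J = 142 + 5·17 − 6·50 − 4·142 = -641
Policy C (A := 41):
  H = 17
  W = 14
  B = 50
  A = 41
  J = 142 + 5·17 − 6·50 − 4·41 = -237
Comparing — Policy A: J=-1075, Policy B: J=-641, Policy C: J=-237. Highest is -237 (Policy C).

-237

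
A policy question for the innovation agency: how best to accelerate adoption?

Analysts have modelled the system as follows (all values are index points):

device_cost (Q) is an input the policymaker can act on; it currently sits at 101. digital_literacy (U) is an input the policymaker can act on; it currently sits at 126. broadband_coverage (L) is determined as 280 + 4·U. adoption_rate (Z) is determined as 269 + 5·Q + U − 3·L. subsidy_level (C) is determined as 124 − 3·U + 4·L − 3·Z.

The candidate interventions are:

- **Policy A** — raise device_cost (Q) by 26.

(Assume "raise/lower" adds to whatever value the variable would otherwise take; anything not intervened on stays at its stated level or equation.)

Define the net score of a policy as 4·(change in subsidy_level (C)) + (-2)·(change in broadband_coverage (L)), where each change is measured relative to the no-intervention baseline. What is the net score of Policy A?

-1560

Baseline:
  Q = 101
  U = 126
  L = 280 + 4·126 = 784
  Z = 269 + 5·101 + 126 − 3·784 = -1452
  C = 124 − 3·126 + 4·784 − 3·(-1452) = 7238
Policy A (Q + 26):
  Q = 101 + 26 = 127
  U = 126
  L = 280 + 4·126 = 784
  Z = 269 + 5·127 + 126 − 3·784 = -1322
  C = 124 − 3·126 + 4·784 − 3·(-1322) = 6848
ΔC = 6848 − 7238 = -390; ΔL = 784 − 784 = 0
Score = 4·(-390) + (-2)·0 = -1560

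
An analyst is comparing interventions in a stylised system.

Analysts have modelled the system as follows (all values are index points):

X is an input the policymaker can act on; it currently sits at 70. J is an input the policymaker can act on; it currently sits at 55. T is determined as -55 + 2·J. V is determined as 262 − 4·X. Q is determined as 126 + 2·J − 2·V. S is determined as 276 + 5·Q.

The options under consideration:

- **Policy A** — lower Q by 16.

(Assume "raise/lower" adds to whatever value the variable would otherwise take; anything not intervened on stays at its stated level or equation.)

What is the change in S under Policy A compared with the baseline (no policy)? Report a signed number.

-80

Baseline:
  X = 70
  J = 55
  V = 262 − 4·70 = -18
  Q = 126 + 2·55 − 2·(-18) = 272
  S = 276 + 5·272 = 1636
Policy A (Q − 16):
  X = 70
  J = 55
  V = 262 − 4·70 = -18
  Q = 126 + 2·55 − 2·(-18) (−16 from intervention) = 256
  S = 276 + 5·256 = 1556
Change in S: 1556 − 1636 = -80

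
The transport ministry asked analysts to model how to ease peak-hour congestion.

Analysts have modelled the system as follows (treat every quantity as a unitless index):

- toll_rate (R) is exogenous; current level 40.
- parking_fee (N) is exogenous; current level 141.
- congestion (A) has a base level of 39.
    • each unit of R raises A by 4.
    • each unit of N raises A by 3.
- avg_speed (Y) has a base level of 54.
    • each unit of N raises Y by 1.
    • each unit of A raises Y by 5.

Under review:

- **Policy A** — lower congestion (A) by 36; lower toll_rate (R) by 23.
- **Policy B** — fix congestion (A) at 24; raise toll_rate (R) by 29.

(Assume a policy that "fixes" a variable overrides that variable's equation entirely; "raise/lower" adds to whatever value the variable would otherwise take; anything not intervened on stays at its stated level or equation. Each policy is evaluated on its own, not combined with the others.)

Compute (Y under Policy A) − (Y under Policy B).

2350

Policy A (A − 36, R − 23):
  R = 40 − 23 = 17
  N = 141
  A = 39 + 4·17 + 3·141 (−36 from intervention) = 494
  Y = 54 + 141 + 5·494 = 2665
Policy B (A := 24, R + 29):
  R = 40 + 29 = 69
  N = 141
  A = 24
  Y = 54 + 141 + 5·24 = 315
Y: 2665 − 315 = 2350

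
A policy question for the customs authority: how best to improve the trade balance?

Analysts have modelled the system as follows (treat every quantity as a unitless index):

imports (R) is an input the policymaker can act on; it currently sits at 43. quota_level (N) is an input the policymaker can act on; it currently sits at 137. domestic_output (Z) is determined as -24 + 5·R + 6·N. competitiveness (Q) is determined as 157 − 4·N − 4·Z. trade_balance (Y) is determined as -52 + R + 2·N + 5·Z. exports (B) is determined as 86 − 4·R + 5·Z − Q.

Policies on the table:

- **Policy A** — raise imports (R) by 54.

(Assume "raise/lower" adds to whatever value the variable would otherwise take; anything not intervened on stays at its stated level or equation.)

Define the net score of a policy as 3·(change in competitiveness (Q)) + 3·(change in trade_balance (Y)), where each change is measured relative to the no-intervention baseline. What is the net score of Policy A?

Baseline:
  R = 43
  N = 137
  Z = -24 + 5·43 + 6·137 = 1013
  Q = 157 − 4·137 − 4·1013 = -4443
  Y = -52 + 43 + 2·137 + 5·1013 = 5330
Policy A (R + 54):
  R = 43 + 54 = 97
  N = 137
  Z = -24 + 5·97 + 6·137 = 1283
  Q = 157 − 4·137 − 4·1283 = -5523
  Y = -52 + 97 + 2·137 + 5·1283 = 6734
ΔQ = -5523 − (-4443) = -1080; ΔY = 6734 − 5330 = 1404
Score = 3·(-1080) + 3·1404 = 972

972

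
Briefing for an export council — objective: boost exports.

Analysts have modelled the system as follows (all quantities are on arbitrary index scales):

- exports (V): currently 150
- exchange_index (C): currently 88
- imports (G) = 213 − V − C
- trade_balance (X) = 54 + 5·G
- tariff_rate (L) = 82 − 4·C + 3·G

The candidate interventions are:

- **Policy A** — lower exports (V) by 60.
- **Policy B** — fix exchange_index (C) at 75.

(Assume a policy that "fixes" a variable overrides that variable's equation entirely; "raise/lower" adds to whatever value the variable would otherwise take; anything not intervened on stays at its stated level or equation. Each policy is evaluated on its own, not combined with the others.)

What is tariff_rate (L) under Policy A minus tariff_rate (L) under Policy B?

Policy A (V − 60):
  V = 150 − 60 = 90
  C = 88
  G = 213 − 90 − 88 = 35
  L = 82 − 4·88 + 3·35 = -165
Policy B (C := 75):
  V = 150
  C = 75
  G = 213 − 150 − 75 = -12
  L = 82 − 4·75 + 3·(-12) = -254
L: -165 − (-254) = 89

89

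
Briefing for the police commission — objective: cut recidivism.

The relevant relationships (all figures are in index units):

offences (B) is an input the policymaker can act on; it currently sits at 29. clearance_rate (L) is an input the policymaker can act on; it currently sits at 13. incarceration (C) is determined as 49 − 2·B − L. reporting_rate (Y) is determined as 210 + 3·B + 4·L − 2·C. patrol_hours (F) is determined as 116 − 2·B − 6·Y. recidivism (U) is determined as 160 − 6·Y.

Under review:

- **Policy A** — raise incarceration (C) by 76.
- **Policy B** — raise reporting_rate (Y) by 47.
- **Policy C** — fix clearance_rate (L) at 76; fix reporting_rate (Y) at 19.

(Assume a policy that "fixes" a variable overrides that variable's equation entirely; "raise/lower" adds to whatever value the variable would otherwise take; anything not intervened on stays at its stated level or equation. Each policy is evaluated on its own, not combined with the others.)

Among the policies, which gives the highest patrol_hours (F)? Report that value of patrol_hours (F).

Policy A (C + 76):
  B = 29
  L = 13
  C = 49 − 2·29 − 13 (+76 from intervention) = 54
  Y = 210 + 3·29 + 4·13 − 2·54 = 241
  F = 116 − 2·29 − 6·241 = -1388
Policy B (Y + 47):
  B = 29
  L = 13
  C = 49 − 2·29 − 13 = -22
  Y = 210 + 3·29 + 4·13 − 2·(-22) (+47 from intervention) = 440
  F = 116 − 2·29 − 6·440 = -2582
Policy C (L := 76, Y := 19):
  B = 29
  L = 76
  C = 49 − 2·29 − 76 = -85
  Y = 19
  F = 116 − 2·29 − 6·19 = -56
Comparing — Policy A: F=-1388, Policy B: F=-2582, Policy C: F=-56. Highest is -56 (Policy C).

-56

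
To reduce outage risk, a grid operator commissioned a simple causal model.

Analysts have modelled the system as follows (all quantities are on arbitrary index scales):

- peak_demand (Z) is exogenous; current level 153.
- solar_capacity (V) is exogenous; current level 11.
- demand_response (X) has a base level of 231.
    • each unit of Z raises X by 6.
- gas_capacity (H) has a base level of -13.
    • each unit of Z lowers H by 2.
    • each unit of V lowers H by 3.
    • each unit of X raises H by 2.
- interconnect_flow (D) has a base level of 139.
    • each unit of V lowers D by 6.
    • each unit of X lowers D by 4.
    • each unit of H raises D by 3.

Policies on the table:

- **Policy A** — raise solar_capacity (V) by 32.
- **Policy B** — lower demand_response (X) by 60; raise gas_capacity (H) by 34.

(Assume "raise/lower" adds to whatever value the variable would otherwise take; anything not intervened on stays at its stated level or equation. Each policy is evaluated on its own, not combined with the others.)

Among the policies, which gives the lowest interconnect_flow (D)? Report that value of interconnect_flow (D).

835

Policy A (V + 32):
  Z = 153
  V = 11 + 32 = 43
  X = 231 + 6·153 = 1149
  H = -13 − 2·153 − 3·43 + 2·1149 = 1850
  D = 139 − 6·43 − 4·1149 + 3·1850 = 835
Policy B (X − 60, H + 34):
  Z = 153
  V = 11
  X = 231 + 6·153 (−60 from intervention) = 1089
  H = -13 − 2·153 − 3·11 + 2·1089 (+34 from intervention) = 1860
  D = 139 − 6·11 − 4·1089 + 3·1860 = 1297
Comparing — Policy A: D=835, Policy B: D=1297. Lowest is 835 (Policy A).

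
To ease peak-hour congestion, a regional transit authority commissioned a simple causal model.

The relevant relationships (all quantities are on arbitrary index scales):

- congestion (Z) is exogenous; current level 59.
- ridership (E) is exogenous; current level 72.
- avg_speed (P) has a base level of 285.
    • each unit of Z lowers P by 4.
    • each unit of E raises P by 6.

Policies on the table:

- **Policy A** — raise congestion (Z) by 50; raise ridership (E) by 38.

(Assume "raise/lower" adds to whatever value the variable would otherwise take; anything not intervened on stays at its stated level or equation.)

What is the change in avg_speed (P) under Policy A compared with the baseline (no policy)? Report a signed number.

28

Baseline:
  Z = 59
  E = 72
  P = 285 − 4·59 + 6·72 = 481
Policy A (Z + 50, E + 38):
  Z = 59 + 50 = 109
  E = 72 + 38 = 110
  P = 285 − 4·109 + 6·110 = 509
Change in P: 509 − 481 = 28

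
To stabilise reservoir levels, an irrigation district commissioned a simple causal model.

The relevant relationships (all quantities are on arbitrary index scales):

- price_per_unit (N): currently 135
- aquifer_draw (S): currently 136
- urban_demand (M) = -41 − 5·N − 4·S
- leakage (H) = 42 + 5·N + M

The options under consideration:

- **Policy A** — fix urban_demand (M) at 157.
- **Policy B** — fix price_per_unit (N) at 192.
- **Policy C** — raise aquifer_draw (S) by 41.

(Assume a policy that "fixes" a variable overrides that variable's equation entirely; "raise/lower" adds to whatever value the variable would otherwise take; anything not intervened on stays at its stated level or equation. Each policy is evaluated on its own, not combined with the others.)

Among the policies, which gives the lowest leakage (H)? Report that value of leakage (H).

Policy A (M := 157):
  N = 135
  S = 136
  M = 157
  H = 42 + 5·135 + 157 = 874
Policy B (N := 192):
  N = 192
  S = 136
  M = -41 − 5·192 − 4·136 = -1545
  H = 42 + 5·192 + (-1545) = -543
Policy C (S + 41):
  N = 135
  S = 136 + 41 = 177
  M = -41 − 5·135 − 4·177 = -1424
  H = 42 + 5·135 + (-1424) = -707
Comparing — Policy A: H=874, Policy B: H=-543, Policy C: H=-707. Lowest is -707 (Policy C).

-707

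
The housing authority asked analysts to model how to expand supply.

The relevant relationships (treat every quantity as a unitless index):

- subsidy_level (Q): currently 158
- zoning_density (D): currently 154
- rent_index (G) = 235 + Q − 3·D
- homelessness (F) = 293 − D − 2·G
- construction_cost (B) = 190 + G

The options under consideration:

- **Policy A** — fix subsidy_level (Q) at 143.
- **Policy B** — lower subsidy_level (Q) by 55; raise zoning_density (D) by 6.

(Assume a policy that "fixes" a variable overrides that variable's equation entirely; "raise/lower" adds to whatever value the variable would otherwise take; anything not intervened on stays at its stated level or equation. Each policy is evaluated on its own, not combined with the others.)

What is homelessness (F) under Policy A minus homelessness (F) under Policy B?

-110

Policy A (Q := 143):
  Q = 143
  D = 154
  G = 235 + 143 − 3·154 = -84
  F = 293 − 154 − 2·(-84) = 307
Policy B (Q − 55, D + 6):
  Q = 158 − 55 = 103
  D = 154 + 6 = 160
  G = 235 + 103 − 3·160 = -142
  F = 293 − 160 − 2·(-142) = 417
F: 307 − 417 = -110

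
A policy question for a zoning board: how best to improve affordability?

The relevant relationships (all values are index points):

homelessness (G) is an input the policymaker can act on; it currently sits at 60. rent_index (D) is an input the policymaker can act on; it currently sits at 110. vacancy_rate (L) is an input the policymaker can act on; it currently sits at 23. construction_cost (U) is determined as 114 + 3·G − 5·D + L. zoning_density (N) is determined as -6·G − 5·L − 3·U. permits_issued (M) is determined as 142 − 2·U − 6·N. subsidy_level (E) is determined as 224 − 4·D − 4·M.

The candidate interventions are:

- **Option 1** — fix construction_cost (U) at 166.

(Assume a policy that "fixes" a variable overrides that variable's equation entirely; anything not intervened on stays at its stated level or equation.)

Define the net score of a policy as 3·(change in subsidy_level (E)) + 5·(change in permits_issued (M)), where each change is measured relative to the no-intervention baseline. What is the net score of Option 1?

-44688

Baseline:
  G = 60
  D = 110
  L = 23
  U = 114 + 3·60 − 5·110 + 23 = -233
  N = 0 − 6·60 − 5·23 − 3·(-233) = 224
  M = 142 − 2·(-233) − 6·224 = -736
  E = 224 − 4·110 − 4·(-736) = 2728
Option 1 (U := 166):
  G = 60
  D = 110
  L = 23
  U = 166
  N = 0 − 6·60 − 5·23 − 3·166 = -973
  M = 142 − 2·166 − 6·(-973) = 5648
  E = 224 − 4·110 − 4·5648 = -22808
ΔE = -22808 − 2728 = -25536; ΔM = 5648 − (-736) = 6384
Score = 3·(-25536) + 5·6384 = -44688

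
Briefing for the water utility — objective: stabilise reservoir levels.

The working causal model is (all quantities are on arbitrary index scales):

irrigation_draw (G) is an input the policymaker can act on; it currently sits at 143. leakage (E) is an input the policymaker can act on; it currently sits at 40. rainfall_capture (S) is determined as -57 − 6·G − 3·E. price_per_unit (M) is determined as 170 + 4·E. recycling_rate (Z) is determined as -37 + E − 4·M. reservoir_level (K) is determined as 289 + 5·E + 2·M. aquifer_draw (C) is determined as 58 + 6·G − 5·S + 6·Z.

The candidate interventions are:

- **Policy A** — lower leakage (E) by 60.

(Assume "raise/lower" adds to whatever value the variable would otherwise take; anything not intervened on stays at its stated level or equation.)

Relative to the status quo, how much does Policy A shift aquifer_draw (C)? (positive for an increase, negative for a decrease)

4500

Baseline:
  G = 143
  E = 40
  S = -57 − 6·143 − 3·40 = -1035
  M = 170 + 4·40 = 330
  Z = -37 + 40 − 4·330 = -1317
  C = 58 + 6·143 − 5·(-1035) + 6·(-1317) = -1811
Policy A (E − 60):
  G = 143
  E = 40 − 60 = -20
  S = -57 − 6·143 − 3·(-20) = -855
  M = 170 + 4·(-20) = 90
  Z = -37 + (-20) − 4·90 = -417
  C = 58 + 6·143 − 5·(-855) + 6·(-417) = 2689
Change in C: 2689 − (-1811) = 4500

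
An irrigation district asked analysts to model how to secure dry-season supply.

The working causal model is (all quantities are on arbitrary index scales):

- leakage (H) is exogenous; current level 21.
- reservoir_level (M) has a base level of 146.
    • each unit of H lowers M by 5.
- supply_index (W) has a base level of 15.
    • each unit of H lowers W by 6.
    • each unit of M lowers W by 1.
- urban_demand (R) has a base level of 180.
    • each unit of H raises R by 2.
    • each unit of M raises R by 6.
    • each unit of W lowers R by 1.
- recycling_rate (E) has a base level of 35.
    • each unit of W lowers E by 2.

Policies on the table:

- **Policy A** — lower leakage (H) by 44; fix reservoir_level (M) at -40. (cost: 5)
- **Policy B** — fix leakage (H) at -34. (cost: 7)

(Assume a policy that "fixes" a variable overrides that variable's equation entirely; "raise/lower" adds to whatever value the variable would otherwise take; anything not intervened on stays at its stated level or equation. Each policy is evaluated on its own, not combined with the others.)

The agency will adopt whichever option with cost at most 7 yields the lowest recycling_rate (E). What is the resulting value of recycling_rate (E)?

Policy A (H − 44, M := -40):
  H = 21 − 44 = -23
  M = -40
  W = 15 − 6·(-23) − (-40) = 193
  E = 35 − 2·193 = -351
Policy B (H := -34):
  H = -34
  M = 146 − 5·(-34) = 316
  W = 15 − 6·(-34) − 316 = -97
  E = 35 − 2·(-97) = 229
Comparing — Policy A: E=-351, Policy B: E=229. Lowest is -351 (Policy A).

-351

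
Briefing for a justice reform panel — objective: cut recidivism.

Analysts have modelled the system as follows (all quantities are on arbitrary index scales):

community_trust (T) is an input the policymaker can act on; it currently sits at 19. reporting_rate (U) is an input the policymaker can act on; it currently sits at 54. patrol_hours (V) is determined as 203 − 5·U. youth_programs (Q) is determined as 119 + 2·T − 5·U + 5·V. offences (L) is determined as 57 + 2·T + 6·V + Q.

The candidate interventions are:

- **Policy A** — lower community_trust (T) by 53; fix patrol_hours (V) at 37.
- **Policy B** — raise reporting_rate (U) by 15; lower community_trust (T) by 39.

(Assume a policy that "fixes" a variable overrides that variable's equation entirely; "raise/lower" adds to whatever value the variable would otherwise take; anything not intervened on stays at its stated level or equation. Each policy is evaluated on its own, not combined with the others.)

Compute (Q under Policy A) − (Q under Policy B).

942

Policy A (T − 53, V := 37):
  T = 19 − 53 = -34
  U = 54
  V = 37
  Q = 119 + 2·(-34) − 5·54 + 5·37 = -34
Policy B (U + 15, T − 39):
  T = 19 − 39 = -20
  U = 54 + 15 = 69
  V = 203 − 5·69 = -142
  Q = 119 + 2·(-20) − 5·69 + 5·(-142) = -976
Q: -34 − (-976) = 942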